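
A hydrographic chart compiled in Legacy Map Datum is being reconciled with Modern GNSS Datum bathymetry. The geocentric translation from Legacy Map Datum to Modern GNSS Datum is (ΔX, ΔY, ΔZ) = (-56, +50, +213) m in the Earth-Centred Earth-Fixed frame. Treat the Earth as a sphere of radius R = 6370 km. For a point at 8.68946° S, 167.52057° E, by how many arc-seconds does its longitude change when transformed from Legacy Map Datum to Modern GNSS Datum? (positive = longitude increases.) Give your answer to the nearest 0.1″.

Δλ = -1.2″

sin φ = -0.151079, cos φ = 0.988522, sin λ = 0.216089, cos λ = -0.976374.
East component: ΔE = −sin λ·ΔX + cos λ·ΔY = −(0.216089)(-56) + (-0.976374)(50) = -36.72 m.
1° of latitude spans πR/180 = 111177 m; at latitude φ, 1° of longitude spans that × cos φ = 109901.3 m, so Δλ = -36.72 / 109901.3 × 3600 = -1.203″.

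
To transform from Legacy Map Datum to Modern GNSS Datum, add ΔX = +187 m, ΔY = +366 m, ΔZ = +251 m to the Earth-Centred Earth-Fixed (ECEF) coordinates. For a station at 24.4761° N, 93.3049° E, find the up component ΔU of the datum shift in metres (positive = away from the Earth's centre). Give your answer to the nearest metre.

At φ = 24.4761°, λ = 93.3049°: sin φ = 0.414314, cos φ = 0.910134, sin λ = 0.998337, cos λ = -0.057649.
ΔU = cos φ cos λ·ΔX + cos φ sin λ·ΔY + sin φ·ΔZ = (0.910134)(-0.057649)(187) + (0.910134)(0.998337)(366) + (0.414314)(251) = 426.74 m.

ΔU = 427 m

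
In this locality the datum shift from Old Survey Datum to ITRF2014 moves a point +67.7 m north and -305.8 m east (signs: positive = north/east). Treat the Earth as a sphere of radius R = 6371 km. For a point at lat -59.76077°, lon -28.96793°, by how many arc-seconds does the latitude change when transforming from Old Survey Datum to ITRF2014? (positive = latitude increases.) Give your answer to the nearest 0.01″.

On a sphere of radius R, 1 rad of latitude = R, so Δφ = ΔN / R = 67.7 / 6371000 = 1.0626e-05 rad = 2.192″.

Δφ = 2.19″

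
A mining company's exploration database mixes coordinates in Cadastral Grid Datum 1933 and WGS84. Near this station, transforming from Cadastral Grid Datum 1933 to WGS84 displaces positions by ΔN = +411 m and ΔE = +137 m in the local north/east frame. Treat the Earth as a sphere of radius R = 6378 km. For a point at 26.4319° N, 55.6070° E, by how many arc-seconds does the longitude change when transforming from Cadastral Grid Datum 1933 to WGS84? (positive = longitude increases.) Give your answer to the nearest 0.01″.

At latitude 26.4319°, cos φ = 0.895464.
One radian of longitude at latitude φ spans R cos φ, so Δλ = ΔE / (R cos φ) = 137.0 / (6378000 × 0.895464) = 2.3988e-05 rad = 4.948″.

Δλ = 4.95″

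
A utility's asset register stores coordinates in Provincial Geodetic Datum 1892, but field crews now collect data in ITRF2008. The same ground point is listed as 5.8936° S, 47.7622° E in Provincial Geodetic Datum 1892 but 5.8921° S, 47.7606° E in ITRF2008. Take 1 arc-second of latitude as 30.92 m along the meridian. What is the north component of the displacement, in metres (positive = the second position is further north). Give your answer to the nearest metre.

Δφ = -5.8921° − -5.8936° = +0.0015°; Δλ = 47.7606° − 47.7622° = -0.0016°.
1° of latitude = 3600 × 30.92 = 111312 m.
ΔN = Δφ × 111312 = 167.0 m; ΔE = Δλ × 111312 × cos(-5.8936°) = -0.0016 × 111312 × 0.994714 = -177.2 m.

ΔN = 167 m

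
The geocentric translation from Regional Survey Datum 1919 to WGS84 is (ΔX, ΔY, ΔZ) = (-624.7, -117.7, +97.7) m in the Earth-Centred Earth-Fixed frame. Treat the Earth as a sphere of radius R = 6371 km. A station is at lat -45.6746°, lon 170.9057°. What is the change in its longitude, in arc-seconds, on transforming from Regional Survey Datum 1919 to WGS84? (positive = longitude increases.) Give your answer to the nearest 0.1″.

Δλ = 10.0″

sin φ = -0.715383, cos φ = 0.698732, sin λ = 0.158060, cos λ = -0.987430.
East component: ΔE = −sin λ·ΔX + cos λ·ΔY = −(0.158060)(-624.7) + (-0.987430)(-117.7) = 214.96 m.
1° of latitude spans πR/180 = 111195 m; at latitude φ, 1° of longitude spans that × cos φ = 77695.5 m, so Δλ = 214.96 / 77695.5 × 3600 = 9.960″.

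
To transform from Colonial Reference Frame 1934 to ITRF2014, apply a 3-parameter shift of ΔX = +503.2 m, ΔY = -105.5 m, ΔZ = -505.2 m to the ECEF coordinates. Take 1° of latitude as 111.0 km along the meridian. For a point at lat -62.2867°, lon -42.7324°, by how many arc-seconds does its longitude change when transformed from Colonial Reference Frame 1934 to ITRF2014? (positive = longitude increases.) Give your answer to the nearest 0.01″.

Δλ = 18.41″

sin φ = -0.885286, cos φ = 0.465048, sin λ = -0.678575, cos λ = 0.734531.
East component: ΔE = −sin λ·ΔX + cos λ·ΔY = −(-0.678575)(503.2) + (0.734531)(-105.5) = 263.97 m.
1° of latitude spans 111000 m; at latitude φ, 1° of longitude spans that × cos φ = 51620.3 m, so Δλ = 263.97 / 51620.3 × 3600 = 18.409″.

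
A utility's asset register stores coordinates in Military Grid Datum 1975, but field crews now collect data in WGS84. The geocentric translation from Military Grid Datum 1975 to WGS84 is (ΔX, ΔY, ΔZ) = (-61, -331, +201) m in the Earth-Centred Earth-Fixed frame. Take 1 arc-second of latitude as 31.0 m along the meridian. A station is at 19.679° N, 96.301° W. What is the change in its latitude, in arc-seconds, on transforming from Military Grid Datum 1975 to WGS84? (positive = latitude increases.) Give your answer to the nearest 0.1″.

Δφ = 2.5″

sin φ = 0.336750, cos φ = 0.941594, sin λ = -0.993959, cos λ = -0.109752.
North component: ΔN = −sin φ cos λ·ΔX − sin φ sin λ·ΔY + cos φ·ΔZ = −(0.336750)(-0.109752)(-61) − (0.336750)(-0.993959)(-331) + (0.941594)(201) = 76.21 m.
1° of latitude spans 3600 × 31.00 = 111600 m, so Δφ = 76.21 / 111600 × 3600 = 2.459″.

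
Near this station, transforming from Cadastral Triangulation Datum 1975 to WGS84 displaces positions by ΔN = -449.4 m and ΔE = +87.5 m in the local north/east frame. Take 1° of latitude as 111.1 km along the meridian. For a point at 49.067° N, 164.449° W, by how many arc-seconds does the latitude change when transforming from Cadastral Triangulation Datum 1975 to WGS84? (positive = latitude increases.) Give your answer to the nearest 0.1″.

Δφ = -14.6″

1° of latitude = 111.1 km, so Δφ = -449.4 / 111100 = -0.0040450° = -14.562″.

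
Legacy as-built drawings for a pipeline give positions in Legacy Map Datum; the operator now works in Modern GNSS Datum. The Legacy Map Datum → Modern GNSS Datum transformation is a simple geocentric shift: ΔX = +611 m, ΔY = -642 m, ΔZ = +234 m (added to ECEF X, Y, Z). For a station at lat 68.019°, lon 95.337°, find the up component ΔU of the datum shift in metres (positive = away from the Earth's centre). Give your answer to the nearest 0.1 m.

ΔU = -43.5 m

The local up (radial) axis is (cos φ cos λ, cos φ sin λ, sin φ), giving ΔU = -21.272 − 239.258 + 216.990 = -43.54 m.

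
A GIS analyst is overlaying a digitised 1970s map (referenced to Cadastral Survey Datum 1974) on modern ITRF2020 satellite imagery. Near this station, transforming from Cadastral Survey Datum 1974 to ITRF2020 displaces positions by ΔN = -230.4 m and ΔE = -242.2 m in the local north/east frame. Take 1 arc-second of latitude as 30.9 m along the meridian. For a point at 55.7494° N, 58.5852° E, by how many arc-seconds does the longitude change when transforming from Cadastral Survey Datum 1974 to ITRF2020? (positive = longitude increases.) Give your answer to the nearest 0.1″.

At latitude 55.7494°, cos φ = 0.562814.
1″ of longitude at this latitude = 30.90 × cos φ = 17.3909 m, so Δλ = -242.2 / 17.3909 = -13.927″.

Δλ = -13.9″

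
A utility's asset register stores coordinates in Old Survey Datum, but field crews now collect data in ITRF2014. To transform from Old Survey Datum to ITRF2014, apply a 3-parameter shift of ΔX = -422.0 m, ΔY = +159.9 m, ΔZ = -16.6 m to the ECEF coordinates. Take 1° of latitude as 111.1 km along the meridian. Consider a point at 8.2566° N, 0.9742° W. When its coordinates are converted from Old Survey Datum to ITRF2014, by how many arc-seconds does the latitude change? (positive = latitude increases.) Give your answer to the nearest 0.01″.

sin φ = 0.143607, cos φ = 0.989635, sin λ = -0.017002, cos λ = 0.999855.
North component: ΔN = −sin φ cos λ·ΔX − sin φ sin λ·ΔY + cos φ·ΔZ = −(0.143607)(0.999855)(-422.0) − (0.143607)(-0.017002)(159.9) + (0.989635)(-16.6) = 44.56 m.
1° of latitude spans 111100 m, so Δφ = 44.56 / 111100 × 3600 = 1.444″.

Δφ = 1.44″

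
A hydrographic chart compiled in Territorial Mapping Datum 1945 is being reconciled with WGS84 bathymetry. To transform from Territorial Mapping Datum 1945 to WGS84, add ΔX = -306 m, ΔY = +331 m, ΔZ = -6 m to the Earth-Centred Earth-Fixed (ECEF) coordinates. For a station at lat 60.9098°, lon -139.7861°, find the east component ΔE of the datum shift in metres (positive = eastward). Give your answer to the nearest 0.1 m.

The local east axis at (φ, λ) is (−sin λ, cos λ, 0), so ΔE = −sin(-139.7861°)·(-306) + cos(-139.7861°)·331 = -450.33 m.

ΔE = -450.3 m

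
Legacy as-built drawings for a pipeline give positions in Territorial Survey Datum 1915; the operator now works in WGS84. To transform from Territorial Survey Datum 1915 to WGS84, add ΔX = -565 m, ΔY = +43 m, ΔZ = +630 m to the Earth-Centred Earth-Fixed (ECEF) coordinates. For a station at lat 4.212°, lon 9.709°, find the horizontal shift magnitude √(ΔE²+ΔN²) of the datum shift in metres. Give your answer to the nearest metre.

At φ = 4.212°, λ = 9.709°: sin φ = 0.073447, cos φ = 0.997299, sin λ = 0.168644, cos λ = 0.985677.
ΔE = −sin λ·ΔX + cos λ·ΔY = −(0.168644)·(-565) + (0.985677)·(43) = 137.67 m.
ΔN = −sin φ cos λ·ΔX − sin φ sin λ·ΔY + cos φ·ΔZ = −(0.073447)(0.985677)(-565) − (0.073447)(0.168644)(43) + (0.997299)(630) = 668.67 m.
Horizontal magnitude = √(ΔE² + ΔN²) = √(137.67² + 668.67²) = 682.69 m.

683 m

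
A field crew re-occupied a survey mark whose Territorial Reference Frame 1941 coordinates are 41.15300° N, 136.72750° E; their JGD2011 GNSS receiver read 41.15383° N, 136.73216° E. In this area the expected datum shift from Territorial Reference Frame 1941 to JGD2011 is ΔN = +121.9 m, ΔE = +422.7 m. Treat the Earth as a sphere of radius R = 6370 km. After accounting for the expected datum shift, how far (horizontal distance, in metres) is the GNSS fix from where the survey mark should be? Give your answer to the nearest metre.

Observed coordinate differences: Δφ = +0.00083°, Δλ = +0.00466°.
Converting to metres (1° lat = 111177 m, cos φ = 0.752955): observed ΔN = 92.3 m, observed ΔE = 390.1 m.
Subtracting the expected shift leaves a residual of 92.3 − (121.9) = -29.6 m north and 390.1 − (422.7) = -32.6 m east.
Residual distance = √((-29.6)² + (-32.6)²) = 44.1 m.

44 m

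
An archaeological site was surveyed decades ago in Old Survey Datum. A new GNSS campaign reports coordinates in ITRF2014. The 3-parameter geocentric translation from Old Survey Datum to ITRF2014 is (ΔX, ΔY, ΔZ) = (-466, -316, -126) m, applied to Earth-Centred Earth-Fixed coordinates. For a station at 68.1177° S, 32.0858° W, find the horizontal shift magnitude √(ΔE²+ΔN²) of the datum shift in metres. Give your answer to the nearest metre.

The local east axis at (φ, λ) is (−sin λ, cos λ, 0), so ΔE = −sin(-32.0858°)·(-466) + cos(-32.0858°)·(-316) = -515.27 m.
The local north axis is (−sin φ cos λ, −sin φ sin λ, cos φ), giving ΔN = -366.374 + 155.762 − 46.960 = -257.57 m.
Horizontal magnitude = √(ΔE² + ΔN²) = √((-515.27)² + (-257.57)²) = 576.06 m.

576 m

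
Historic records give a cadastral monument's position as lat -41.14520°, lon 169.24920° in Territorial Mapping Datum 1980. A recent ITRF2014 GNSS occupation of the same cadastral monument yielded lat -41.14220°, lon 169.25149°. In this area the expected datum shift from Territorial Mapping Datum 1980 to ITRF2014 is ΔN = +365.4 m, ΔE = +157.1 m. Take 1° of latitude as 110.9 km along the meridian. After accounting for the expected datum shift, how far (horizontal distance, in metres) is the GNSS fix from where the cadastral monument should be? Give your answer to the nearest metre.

47 m

Observed coordinate differences: Δφ = +0.00300°, Δλ = +0.00229°.
Converting to metres (1° lat = 110900 m, cos φ = 0.753045): observed ΔN = 332.7 m, observed ΔE = 191.2 m.
Subtracting the expected shift leaves a residual of 332.7 − (365.4) = -32.7 m north and 191.2 − (157.1) = 34.1 m east.
Residual distance = √((-32.7)² + 34.1²) = 47.3 m.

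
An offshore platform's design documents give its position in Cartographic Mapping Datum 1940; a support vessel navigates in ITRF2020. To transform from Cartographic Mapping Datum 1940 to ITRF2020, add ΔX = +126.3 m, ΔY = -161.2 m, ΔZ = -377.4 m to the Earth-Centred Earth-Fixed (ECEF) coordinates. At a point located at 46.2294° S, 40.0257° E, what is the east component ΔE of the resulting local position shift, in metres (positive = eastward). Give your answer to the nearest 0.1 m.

ΔE = -204.7 m

At φ = -46.2294°, λ = 40.0257°: sin φ = -0.722115, cos φ = 0.691773, sin λ = 0.643131, cos λ = 0.765756.
ΔE = −sin λ·ΔX + cos λ·ΔY = −(0.643131)·(126.3) + (0.765756)·(-161.2) = -204.67 m.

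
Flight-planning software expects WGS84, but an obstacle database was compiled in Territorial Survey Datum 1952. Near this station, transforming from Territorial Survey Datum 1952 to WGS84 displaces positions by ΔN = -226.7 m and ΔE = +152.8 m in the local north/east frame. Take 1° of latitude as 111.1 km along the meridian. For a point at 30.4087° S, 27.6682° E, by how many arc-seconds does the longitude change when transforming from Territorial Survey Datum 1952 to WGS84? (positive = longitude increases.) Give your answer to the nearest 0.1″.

At latitude -30.4087°, cos φ = 0.862437.
1° of longitude at this latitude = 111.1 × cos φ = 95.82 km, so Δλ = 152.8 / 95816.7 = 0.0015947° = 5.741″.

Δλ = 5.7″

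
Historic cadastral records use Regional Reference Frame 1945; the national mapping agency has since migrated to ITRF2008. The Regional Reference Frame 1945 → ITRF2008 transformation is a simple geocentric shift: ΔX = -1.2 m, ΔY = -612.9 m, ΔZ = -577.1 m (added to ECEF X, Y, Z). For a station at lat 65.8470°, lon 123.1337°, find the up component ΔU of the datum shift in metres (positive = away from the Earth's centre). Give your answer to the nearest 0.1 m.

The local up (radial) axis is (cos φ cos λ, cos φ sin λ, sin φ), giving ΔU = 0.268 − 210.005 − 526.578 = -736.32 m.

ΔU = -736.3 m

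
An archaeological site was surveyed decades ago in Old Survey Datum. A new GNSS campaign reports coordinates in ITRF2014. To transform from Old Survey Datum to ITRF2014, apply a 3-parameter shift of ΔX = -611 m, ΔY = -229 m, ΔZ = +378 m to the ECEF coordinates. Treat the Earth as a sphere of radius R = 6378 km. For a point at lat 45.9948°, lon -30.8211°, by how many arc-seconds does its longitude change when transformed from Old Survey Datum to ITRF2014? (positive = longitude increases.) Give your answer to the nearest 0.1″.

Δλ = -23.7″

sin φ = 0.719277, cos φ = 0.694724, sin λ = -0.512359, cos λ = 0.858771.
East component: ΔE = −sin λ·ΔX + cos λ·ΔY = −(-0.512359)(-611) + (0.858771)(-229) = -509.71 m.
1° of latitude spans πR/180 = 111317 m; at latitude φ, 1° of longitude spans that × cos φ = 77334.6 m, so Δλ = -509.71 / 77334.6 × 3600 = -23.727″.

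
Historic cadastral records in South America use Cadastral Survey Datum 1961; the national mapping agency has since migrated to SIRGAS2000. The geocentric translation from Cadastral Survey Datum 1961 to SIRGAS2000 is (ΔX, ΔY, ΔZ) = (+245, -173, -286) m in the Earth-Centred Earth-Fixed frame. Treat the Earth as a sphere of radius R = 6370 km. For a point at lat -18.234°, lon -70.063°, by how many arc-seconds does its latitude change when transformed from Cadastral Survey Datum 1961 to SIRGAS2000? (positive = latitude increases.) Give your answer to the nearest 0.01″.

sin φ = -0.312899, cos φ = 0.949787, sin λ = -0.940068, cos λ = 0.340987.
North component: ΔN = −sin φ cos λ·ΔX − sin φ sin λ·ΔY + cos φ·ΔZ = −(-0.312899)(0.340987)(245) − (-0.312899)(-0.940068)(-173) + (0.949787)(-286) = -194.61 m.
1° of latitude spans πR/180 = 111177 m, so Δφ = -194.61 / 111177 × 3600 = -6.302″.

Δφ = -6.30″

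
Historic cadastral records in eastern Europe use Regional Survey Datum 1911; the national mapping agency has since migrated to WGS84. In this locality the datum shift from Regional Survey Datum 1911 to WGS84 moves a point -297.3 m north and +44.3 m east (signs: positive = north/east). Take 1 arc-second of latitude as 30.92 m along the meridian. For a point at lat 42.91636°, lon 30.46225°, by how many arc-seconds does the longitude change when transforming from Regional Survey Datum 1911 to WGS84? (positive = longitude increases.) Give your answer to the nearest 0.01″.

Δλ = 1.96″

At latitude 42.91636°, cos φ = 0.732348.
1″ of longitude at this latitude = 30.92 × cos φ = 22.6442 m, so Δλ = 44.3 / 22.6442 = 1.956″.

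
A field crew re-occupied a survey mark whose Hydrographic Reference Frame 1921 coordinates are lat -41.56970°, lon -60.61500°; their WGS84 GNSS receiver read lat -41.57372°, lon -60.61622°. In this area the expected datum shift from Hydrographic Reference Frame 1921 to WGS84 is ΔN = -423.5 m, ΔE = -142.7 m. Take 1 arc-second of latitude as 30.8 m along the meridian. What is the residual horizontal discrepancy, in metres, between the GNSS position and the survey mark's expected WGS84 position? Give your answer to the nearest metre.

47 m

Observed coordinate differences: Δφ = -0.00402°, Δλ = -0.00122°.
Converting to metres (1° lat = 110880 m, cos φ = 0.748149): observed ΔN = -445.7 m, observed ΔE = -101.2 m.
Subtracting the expected shift leaves a residual of -445.7 − (-423.5) = -22.2 m north and -101.2 − (-142.7) = 41.5 m east.
Residual distance = √((-22.2)² + 41.5²) = 47.1 m.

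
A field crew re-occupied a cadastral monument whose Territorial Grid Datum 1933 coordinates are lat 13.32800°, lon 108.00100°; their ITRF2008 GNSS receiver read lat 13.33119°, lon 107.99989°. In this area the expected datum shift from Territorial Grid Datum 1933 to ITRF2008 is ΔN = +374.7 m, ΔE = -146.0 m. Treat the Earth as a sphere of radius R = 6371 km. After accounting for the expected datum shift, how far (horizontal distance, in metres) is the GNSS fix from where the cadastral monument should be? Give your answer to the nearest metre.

Observed coordinate differences: Δφ = +0.00319°, Δλ = -0.00111°.
Converting to metres (1° lat = 111195 m, cos φ = 0.973066): observed ΔN = 354.7 m, observed ΔE = -120.1 m.
Subtracting the expected shift leaves a residual of 354.7 − (374.7) = -20.0 m north and -120.1 − (-146.0) = 25.9 m east.
Residual distance = √((-20.0)² + 25.9²) = 32.7 m.

33 m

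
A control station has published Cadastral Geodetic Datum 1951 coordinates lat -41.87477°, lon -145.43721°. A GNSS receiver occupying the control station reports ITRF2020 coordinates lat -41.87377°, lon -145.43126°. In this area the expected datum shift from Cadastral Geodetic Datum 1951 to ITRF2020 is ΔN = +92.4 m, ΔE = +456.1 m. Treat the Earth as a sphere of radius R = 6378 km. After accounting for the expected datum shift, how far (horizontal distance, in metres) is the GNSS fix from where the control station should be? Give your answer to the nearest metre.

Observed coordinate differences: Δφ = +0.00100°, Δλ = +0.00595°.
Converting to metres (1° lat = 111317 m, cos φ = 0.744606): observed ΔN = 111.3 m, observed ΔE = 493.2 m.
Subtracting the expected shift leaves a residual of 111.3 − (92.4) = 18.9 m north and 493.2 − (456.1) = 37.1 m east.
Residual distance = √(18.9² + 37.1²) = 41.6 m.

42 m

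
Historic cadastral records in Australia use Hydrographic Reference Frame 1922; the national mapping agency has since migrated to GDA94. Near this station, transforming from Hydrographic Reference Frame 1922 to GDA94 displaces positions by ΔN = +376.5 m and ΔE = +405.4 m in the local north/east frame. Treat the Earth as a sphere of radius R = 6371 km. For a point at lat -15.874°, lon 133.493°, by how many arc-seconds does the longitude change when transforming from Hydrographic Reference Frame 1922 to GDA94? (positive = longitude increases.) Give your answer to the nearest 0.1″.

At latitude -15.874°, cos φ = 0.961866.
One radian of longitude at latitude φ spans R cos φ, so Δλ = ΔE / (R cos φ) = 405.4 / (6371000 × 0.961866) = 6.6155e-05 rad = 13.645″.

Δλ = 13.6″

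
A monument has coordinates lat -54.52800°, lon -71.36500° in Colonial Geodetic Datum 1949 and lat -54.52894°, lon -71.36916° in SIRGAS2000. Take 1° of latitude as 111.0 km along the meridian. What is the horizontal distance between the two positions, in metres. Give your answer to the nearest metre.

288 m

Δφ = -54.52894° − -54.52800° = -0.00094°; Δλ = -71.36916° − -71.36500° = -0.00416°.
ΔN = Δφ × 111000 = -104.3 m; ΔE = Δλ × 111000 × cos(-54.52800°) = -0.00416 × 111000 × 0.580305 = -268.0 m.
Distance = √(ΔE² + ΔN²) = √((-268.0)² + (-104.3)²) = 287.6 m.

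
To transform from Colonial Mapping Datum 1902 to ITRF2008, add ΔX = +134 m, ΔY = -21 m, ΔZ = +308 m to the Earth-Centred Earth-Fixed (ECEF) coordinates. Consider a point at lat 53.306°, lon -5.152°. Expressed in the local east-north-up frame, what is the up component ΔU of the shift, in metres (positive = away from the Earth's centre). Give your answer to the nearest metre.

The local up (radial) axis is (cos φ cos λ, cos φ sin λ, sin φ), giving ΔU = 79.747 + 1.127 + 246.966 = 327.84 m.

ΔU = 328 m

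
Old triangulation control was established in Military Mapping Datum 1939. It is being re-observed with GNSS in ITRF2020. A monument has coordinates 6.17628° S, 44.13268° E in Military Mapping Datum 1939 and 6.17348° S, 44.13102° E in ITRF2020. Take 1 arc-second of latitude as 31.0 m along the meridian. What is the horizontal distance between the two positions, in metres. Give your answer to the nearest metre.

363 m

Δφ = -6.17348° − -6.17628° = +0.00280°; Δλ = 44.13102° − 44.13268° = -0.00166°.
1° of latitude = 3600 × 31.00 = 111600 m.
ΔN = Δφ × 111600 = 312.5 m; ΔE = Δλ × 111600 × cos(-6.17628°) = -0.00166 × 111600 × 0.994196 = -184.2 m.
Distance = √(ΔE² + ΔN²) = √((-184.2)² + 312.5²) = 362.7 m.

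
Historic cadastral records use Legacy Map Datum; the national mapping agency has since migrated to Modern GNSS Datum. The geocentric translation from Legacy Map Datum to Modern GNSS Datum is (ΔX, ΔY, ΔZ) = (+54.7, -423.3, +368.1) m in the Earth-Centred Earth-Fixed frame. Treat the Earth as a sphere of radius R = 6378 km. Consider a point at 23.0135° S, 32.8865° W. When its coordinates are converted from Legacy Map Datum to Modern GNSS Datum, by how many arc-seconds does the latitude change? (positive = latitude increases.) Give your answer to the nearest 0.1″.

Δφ = 14.4″

sin φ = -0.390948, cos φ = 0.920413, sin λ = -0.542977, cos λ = 0.839748.
North component: ΔN = −sin φ cos λ·ΔX − sin φ sin λ·ΔY + cos φ·ΔZ = −(-0.390948)(0.839748)(54.7) − (-0.390948)(-0.542977)(-423.3) + (0.920413)(368.1) = 446.62 m.
1° of latitude spans πR/180 = 111317 m, so Δφ = 446.62 / 111317 × 3600 = 14.444″.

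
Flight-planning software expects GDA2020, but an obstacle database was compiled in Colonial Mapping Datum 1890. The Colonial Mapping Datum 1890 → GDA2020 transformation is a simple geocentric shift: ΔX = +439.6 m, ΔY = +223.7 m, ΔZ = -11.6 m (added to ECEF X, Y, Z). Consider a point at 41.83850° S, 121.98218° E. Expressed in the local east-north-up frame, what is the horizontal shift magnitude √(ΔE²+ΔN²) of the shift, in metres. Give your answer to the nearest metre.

493 m

The local east axis at (φ, λ) is (−sin λ, cos λ, 0), so ΔE = −sin(121.98218°)·439.6 + cos(121.98218°)·223.7 = -491.36 m.
The local north axis is (−sin φ cos λ, −sin φ sin λ, cos φ), giving ΔN = -155.310 + 126.566 − 8.642 = -37.39 m.
Horizontal magnitude = √(ΔE² + ΔN²) = √((-491.36)² + (-37.39)²) = 492.78 m.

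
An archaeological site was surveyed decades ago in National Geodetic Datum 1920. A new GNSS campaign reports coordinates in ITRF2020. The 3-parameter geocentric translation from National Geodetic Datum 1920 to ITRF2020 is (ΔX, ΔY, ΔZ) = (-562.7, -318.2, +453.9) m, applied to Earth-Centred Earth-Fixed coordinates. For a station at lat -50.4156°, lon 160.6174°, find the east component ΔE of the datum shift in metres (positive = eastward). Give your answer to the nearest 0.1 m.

The local east axis at (φ, λ) is (−sin λ, cos λ, 0), so ΔE = −sin(160.6174°)·(-562.7) + cos(160.6174°)·(-318.2) = 486.91 m.

ΔE = 486.9 m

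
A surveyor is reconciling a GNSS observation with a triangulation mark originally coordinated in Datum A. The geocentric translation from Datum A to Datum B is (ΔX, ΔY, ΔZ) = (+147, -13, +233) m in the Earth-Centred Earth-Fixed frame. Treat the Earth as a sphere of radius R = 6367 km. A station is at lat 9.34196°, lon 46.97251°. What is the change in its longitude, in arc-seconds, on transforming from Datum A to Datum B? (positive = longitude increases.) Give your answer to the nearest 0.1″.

Δλ = -3.8″

sin φ = 0.162326, cos φ = 0.986737, sin λ = 0.731026, cos λ = 0.682349.
East component: ΔE = −sin λ·ΔX + cos λ·ΔY = −(0.731026)(147) + (0.682349)(-13) = -116.33 m.
1° of latitude spans πR/180 = 111125 m; at latitude φ, 1° of longitude spans that × cos φ = 109651.3 m, so Δλ = -116.33 / 109651.3 × 3600 = -3.819″.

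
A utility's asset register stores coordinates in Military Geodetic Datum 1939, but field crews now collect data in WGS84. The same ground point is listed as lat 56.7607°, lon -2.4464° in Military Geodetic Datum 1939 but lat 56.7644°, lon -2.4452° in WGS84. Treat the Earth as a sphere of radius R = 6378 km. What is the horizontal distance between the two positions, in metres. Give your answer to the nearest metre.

Δφ = 56.7644° − 56.7607° = +0.0037°; Δλ = -2.4452° − -2.4464° = +0.0012°.
1° along a meridian = πR/180 = 111317 m.
ΔN = Δφ × 111317 = 411.9 m; ΔE = Δλ × 111317 × cos(56.7607°) = +0.0012 × 111317 × 0.548137 = 73.2 m.
Distance = √(ΔE² + ΔN²) = √(73.2² + 411.9²) = 418.3 m.

418 m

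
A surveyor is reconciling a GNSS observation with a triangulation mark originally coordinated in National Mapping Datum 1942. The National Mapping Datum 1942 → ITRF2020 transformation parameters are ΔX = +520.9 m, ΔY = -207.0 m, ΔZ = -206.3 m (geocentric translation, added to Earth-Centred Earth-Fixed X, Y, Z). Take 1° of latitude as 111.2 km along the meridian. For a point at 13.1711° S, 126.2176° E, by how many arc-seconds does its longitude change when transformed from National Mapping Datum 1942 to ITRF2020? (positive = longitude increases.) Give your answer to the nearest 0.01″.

Δλ = -9.91″

sin φ = -0.227860, cos φ = 0.973694, sin λ = 0.806779, cos λ = -0.590854.
East component: ΔE = −sin λ·ΔX + cos λ·ΔY = −(0.806779)(520.9) + (-0.590854)(-207.0) = -297.94 m.
1° of latitude spans 111200 m; at latitude φ, 1° of longitude spans that × cos φ = 108274.8 m, so Δλ = -297.94 / 108274.8 × 3600 = -9.906″.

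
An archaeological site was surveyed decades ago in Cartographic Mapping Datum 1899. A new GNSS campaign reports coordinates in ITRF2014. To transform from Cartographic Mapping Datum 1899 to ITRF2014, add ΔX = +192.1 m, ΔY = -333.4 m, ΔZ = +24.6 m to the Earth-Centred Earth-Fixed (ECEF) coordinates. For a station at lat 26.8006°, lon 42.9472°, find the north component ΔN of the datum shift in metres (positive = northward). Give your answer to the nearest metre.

ΔN = 61 m

The local north axis is (−sin φ cos λ, −sin φ sin λ, cos φ), giving ΔN = -63.401 + 102.421 + 21.957 = 60.98 m.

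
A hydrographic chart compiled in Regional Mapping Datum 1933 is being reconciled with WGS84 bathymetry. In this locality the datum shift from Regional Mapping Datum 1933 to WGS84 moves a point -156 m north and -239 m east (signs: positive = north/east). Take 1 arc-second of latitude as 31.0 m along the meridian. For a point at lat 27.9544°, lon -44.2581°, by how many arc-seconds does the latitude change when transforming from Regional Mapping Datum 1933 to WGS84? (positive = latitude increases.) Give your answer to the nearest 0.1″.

Δφ = -5.0″

1″ of latitude = 31.00 m, so Δφ = -156.0 / 31.00 = -5.032″.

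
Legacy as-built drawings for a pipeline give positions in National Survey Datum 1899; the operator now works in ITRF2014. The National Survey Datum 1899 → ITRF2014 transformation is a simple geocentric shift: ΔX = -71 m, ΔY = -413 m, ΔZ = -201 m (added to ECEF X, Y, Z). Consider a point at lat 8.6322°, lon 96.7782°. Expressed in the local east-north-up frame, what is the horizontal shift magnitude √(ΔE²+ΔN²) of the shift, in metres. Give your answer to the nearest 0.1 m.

The local east axis at (φ, λ) is (−sin λ, cos λ, 0), so ΔE = −sin(96.7782°)·(-71) + cos(96.7782°)·(-413) = 119.25 m.
The local north axis is (−sin φ cos λ, −sin φ sin λ, cos φ), giving ΔN = -1.258 + 61.554 − 198.723 = -138.43 m.
Horizontal magnitude = √(ΔE² + ΔN²) = √(119.25² + (-138.43)²) = 182.71 m.

182.7 m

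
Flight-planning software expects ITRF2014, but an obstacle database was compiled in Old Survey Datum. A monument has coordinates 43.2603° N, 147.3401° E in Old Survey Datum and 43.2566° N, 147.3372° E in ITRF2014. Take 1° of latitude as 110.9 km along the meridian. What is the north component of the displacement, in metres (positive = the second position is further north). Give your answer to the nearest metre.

ΔN = -410 m

Δφ = 43.2566° − 43.2603° = -0.0037°; Δλ = 147.3372° − 147.3401° = -0.0029°.
ΔN = Δφ × 110900 = -410.3 m; ΔE = Δλ × 110900 × cos(43.2603°) = -0.0029 × 110900 × 0.728248 = -234.2 m.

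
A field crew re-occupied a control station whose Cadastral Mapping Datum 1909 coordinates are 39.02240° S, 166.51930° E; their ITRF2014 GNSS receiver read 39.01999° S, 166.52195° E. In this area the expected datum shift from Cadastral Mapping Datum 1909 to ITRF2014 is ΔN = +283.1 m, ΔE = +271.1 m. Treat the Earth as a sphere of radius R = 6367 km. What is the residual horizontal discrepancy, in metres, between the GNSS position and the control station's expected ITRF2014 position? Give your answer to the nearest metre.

45 m

Observed coordinate differences: Δφ = +0.00241°, Δλ = +0.00265°.
Converting to metres (1° lat = 111125 m, cos φ = 0.776900): observed ΔN = 267.8 m, observed ΔE = 228.8 m.
Subtracting the expected shift leaves a residual of 267.8 − (283.1) = -15.3 m north and 228.8 − (271.1) = -42.3 m east.
Residual distance = √((-15.3)² + (-42.3)²) = 45.0 m.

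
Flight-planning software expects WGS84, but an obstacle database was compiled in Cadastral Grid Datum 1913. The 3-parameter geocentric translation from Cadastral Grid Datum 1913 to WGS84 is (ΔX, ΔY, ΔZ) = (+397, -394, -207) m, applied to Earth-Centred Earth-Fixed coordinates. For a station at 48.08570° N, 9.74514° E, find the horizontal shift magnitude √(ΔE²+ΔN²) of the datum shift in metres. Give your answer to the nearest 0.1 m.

At φ = 48.08570°, λ = 9.74514°: sin φ = 0.744145, cos φ = 0.668018, sin λ = 0.169266, cos λ = 0.985570.
ΔE = −sin λ·ΔX + cos λ·ΔY = −(0.169266)·(397) + (0.985570)·(-394) = -455.51 m.
ΔN = −sin φ cos λ·ΔX − sin φ sin λ·ΔY + cos φ·ΔZ = −(0.744145)(0.985570)(397) − (0.744145)(0.169266)(-394) + (0.668018)(-207) = -379.81 m.
Horizontal magnitude = √(ΔE² + ΔN²) = √((-455.51)² + (-379.81)²) = 593.09 m.

593.1 m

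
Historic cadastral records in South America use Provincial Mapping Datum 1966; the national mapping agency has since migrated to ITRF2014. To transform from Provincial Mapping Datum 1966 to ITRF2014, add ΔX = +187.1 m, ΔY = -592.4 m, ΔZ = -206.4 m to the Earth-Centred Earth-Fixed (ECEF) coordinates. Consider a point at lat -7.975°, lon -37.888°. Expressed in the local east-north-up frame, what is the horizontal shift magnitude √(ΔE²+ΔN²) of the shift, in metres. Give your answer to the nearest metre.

377 m

At φ = -7.975°, λ = -37.888°: sin φ = -0.138741, cos φ = 0.990329, sin λ = -0.614120, cos λ = 0.789213.
ΔE = −sin λ·ΔX + cos λ·ΔY = −(-0.614120)·(187.1) + (0.789213)·(-592.4) = -352.63 m.
ΔN = −sin φ cos λ·ΔX − sin φ sin λ·ΔY + cos φ·ΔZ = −(-0.138741)(0.789213)(187.1) − (-0.138741)(-0.614120)(-592.4) + (0.990329)(-206.4) = -133.44 m.
Horizontal magnitude = √(ΔE² + ΔN²) = √((-352.63)² + (-133.44)²) = 377.03 m.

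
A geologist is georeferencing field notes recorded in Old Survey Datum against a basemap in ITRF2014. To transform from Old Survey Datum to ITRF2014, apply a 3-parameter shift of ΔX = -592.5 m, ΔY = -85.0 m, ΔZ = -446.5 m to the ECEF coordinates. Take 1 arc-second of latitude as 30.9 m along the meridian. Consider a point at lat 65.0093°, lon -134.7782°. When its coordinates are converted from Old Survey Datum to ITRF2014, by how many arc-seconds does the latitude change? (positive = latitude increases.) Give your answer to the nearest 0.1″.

Δφ = -20.1″

sin φ = 0.906376, cos φ = 0.422471, sin λ = -0.709839, cos λ = -0.704364.
North component: ΔN = −sin φ cos λ·ΔX − sin φ sin λ·ΔY + cos φ·ΔZ = −(0.906376)(-0.704364)(-592.5) − (0.906376)(-0.709839)(-85.0) + (0.422471)(-446.5) = -621.58 m.
1° of latitude spans 3600 × 30.90 = 111240 m, so Δφ = -621.58 / 111240 × 3600 = -20.116″.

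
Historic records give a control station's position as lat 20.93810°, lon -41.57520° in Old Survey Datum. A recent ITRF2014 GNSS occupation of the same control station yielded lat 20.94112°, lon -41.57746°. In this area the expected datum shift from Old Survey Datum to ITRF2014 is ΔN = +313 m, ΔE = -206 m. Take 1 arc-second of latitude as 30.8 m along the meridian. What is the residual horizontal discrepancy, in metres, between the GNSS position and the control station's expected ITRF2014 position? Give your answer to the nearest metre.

36 m

Observed coordinate differences: Δφ = +0.00302°, Δλ = -0.00226°.
Converting to metres (1° lat = 110880 m, cos φ = 0.933967): observed ΔN = 334.9 m, observed ΔE = -234.0 m.
Subtracting the expected shift leaves a residual of 334.9 − (313) = 21.9 m north and -234.0 − (-206) = -28.0 m east.
Residual distance = √(21.9² + (-28.0)²) = 35.6 m.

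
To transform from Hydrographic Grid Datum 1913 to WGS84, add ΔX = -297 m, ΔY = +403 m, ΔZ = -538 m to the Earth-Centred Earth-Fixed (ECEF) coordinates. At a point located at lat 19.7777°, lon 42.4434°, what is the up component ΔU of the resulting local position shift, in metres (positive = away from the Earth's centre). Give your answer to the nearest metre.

The local up (radial) axis is (cos φ cos λ, cos φ sin λ, sin φ), giving ΔU = -206.241 + 255.926 − 182.044 = -132.36 m.

ΔU = -132 m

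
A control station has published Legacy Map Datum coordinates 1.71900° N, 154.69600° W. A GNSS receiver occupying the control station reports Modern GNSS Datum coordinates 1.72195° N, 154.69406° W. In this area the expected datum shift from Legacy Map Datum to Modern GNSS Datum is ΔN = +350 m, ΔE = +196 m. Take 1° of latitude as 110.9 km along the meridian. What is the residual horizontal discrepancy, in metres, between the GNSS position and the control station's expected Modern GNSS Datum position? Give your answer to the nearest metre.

30 m

Observed coordinate differences: Δφ = +0.00295°, Δλ = +0.00194°.
Converting to metres (1° lat = 110900 m, cos φ = 0.999550): observed ΔN = 327.2 m, observed ΔE = 215.0 m.
Subtracting the expected shift leaves a residual of 327.2 − (350) = -22.8 m north and 215.0 − (196) = 19.0 m east.
Residual distance = √((-22.8)² + 19.0²) = 29.7 m.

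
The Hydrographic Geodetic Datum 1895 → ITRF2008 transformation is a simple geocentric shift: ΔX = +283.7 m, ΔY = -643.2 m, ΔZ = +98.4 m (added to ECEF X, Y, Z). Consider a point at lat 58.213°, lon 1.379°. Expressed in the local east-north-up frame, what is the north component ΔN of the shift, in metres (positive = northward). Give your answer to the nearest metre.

At φ = 58.213°, λ = 1.379°: sin φ = 0.850012, cos φ = 0.526763, sin λ = 0.024066, cos λ = 0.999710.
ΔN = −sin φ cos λ·ΔX − sin φ sin λ·ΔY + cos φ·ΔZ = −(0.850012)(0.999710)(283.7) − (0.850012)(0.024066)(-643.2) + (0.526763)(98.4) = -176.09 m.

ΔN = -176 m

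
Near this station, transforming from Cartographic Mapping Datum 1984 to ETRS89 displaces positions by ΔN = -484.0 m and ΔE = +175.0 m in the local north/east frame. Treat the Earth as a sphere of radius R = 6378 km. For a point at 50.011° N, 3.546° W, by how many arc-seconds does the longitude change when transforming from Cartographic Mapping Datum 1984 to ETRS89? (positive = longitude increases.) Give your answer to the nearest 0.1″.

At latitude 50.011°, cos φ = 0.642641.
One radian of longitude at latitude φ spans R cos φ, so Δλ = ΔE / (R cos φ) = 175.0 / (6378000 × 0.642641) = 4.2696e-05 rad = 8.807″.

Δλ = 8.8″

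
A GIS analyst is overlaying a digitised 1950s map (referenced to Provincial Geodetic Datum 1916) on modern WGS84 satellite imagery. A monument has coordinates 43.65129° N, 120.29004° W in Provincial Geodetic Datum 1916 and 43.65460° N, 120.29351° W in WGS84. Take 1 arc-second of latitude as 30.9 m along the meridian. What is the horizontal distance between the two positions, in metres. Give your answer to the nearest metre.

462 m

Δφ = 43.65460° − 43.65129° = +0.00331°; Δλ = -120.29351° − -120.29004° = -0.00347°.
1° of latitude = 3600 × 30.90 = 111240 m.
ΔN = Δφ × 111240 = 368.2 m; ΔE = Δλ × 111240 × cos(43.65129°) = -0.00347 × 111240 × 0.723554 = -279.3 m.
Distance = √(ΔE² + ΔN²) = √((-279.3)² + 368.2²) = 462.1 m.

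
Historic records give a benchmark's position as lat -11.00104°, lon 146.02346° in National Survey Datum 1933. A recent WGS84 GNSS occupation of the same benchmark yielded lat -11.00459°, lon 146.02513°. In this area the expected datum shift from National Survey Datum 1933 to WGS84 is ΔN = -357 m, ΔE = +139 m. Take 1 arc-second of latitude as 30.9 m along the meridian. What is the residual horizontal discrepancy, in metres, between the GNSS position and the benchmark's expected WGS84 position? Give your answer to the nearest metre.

58 m

Observed coordinate differences: Δφ = -0.00355°, Δλ = +0.00167°.
Converting to metres (1° lat = 111240 m, cos φ = 0.981624): observed ΔN = -394.9 m, observed ΔE = 182.4 m.
Subtracting the expected shift leaves a residual of -394.9 − (-357) = -37.9 m north and 182.4 − (139) = 43.4 m east.
Residual distance = √((-37.9)² + 43.4²) = 57.6 m.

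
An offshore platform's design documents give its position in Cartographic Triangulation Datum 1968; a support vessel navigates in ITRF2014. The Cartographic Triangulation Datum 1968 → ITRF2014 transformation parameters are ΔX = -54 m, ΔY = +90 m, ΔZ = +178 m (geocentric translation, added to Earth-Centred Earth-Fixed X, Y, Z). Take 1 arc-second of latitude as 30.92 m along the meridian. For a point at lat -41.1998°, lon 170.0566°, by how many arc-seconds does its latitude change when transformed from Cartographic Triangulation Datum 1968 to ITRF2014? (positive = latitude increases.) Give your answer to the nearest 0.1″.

Δφ = 5.8″

sin φ = -0.658687, cos φ = 0.752417, sin λ = 0.172675, cos λ = -0.984979.
North component: ΔN = −sin φ cos λ·ΔX − sin φ sin λ·ΔY + cos φ·ΔZ = −(-0.658687)(-0.984979)(-54) − (-0.658687)(0.172675)(90) + (0.752417)(178) = 179.20 m.
1° of latitude spans 3600 × 30.92 = 111312 m, so Δφ = 179.20 / 111312 × 3600 = 5.796″.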